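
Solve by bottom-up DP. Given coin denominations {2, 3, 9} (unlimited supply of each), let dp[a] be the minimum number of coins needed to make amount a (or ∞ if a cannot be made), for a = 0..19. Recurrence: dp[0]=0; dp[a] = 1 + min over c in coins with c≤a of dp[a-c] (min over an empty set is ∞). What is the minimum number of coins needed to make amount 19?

5

 a  0  1  2  3  4  5  6  7  8  9 10 11 12 13 14 15 16 17 18 19
dp  0  -  1  1  2  2  2  3  3  1  4  2  2  3  3  3  4  4  2  5
(- denotes ∞ / unreachable)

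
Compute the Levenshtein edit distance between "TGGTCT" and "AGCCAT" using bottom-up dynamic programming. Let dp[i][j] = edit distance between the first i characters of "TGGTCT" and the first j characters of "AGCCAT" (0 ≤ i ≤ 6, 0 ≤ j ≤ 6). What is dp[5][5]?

   ''  A  G  C  C  A  T
''  0  1  2  3  4  5  6
 T  1  1  2  3  4  5  5
 G  2  2  1  2  3  4  5
 G  3  3  2  2  3  4  5
 T  4  4  3  3  3  4  4
 C  5  5  4  3  3  4  5
 T  6  6  5  4  4  4  4

4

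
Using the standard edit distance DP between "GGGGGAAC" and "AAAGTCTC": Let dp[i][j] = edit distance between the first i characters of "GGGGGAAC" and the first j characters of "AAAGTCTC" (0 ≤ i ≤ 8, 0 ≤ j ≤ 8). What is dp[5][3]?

   ''  A  A  A  G  T  C  T  C
''  0  1  2  3  4  5  6  7  8
 G  1  1  2  3  3  4  5  6  7
 G  2  2  2  3  3  4  5  6  7
 G  3  3  3  3  3  4  5  6  7
 G  4  4  4  4  3  4  5  6  7
 G  5  5  5  5  4  4  5  6  7
 A  6  5  5  5  5  5  5  6  7
 A  7  6  5  5  6  6  6  6  7
 C  8  7  6  6  6  7  6  7  6

5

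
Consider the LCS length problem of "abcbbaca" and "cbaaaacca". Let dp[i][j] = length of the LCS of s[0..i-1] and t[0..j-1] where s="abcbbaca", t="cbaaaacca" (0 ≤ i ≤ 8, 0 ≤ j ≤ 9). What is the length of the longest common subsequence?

   ''  c  b  a  a  a  a  c  c  a
''  0  0  0  0  0  0  0  0  0  0
 a  0  0  0  1  1  1  1  1  1  1
 b  0  0  1  1  1  1  1  1  1  1
 c  0  1  1  1  1  1  1  2  2  2
 b  0  1  2  2  2  2  2  2  2  2
 b  0  1  2  2  2  2  2  2  2  2
 a  0  1  2  3  3  3  3  3  3  3
 c  0  1  2  3  3  3  3  4  4  4
 a  0  1  2  3  4  4  4  4  4  5

5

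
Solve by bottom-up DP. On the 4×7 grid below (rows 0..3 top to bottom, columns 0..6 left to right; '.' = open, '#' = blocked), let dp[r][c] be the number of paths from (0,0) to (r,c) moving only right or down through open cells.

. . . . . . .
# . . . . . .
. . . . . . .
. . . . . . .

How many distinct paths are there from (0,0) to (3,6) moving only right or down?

56

r\c   0   1   2   3   4   5   6
  0   1   1   1   1   1   1   1
  1   0   1   2   3   4   5   6
  2   0   1   3   6  10  15  21
  3   0   1   4  10  20  35  56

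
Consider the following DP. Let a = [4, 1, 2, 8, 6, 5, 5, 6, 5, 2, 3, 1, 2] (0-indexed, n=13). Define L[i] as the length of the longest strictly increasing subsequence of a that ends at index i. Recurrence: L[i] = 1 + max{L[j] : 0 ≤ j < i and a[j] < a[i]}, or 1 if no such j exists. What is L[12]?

   i    0    1    2    3    4    5    6    7    8    9   10   11   12
a[i]    4    1    2    8    6    5    5    6    5    2    3    1    2
L[i]    1    1    2    3    3    3    3    4    3    2    3    1    2

2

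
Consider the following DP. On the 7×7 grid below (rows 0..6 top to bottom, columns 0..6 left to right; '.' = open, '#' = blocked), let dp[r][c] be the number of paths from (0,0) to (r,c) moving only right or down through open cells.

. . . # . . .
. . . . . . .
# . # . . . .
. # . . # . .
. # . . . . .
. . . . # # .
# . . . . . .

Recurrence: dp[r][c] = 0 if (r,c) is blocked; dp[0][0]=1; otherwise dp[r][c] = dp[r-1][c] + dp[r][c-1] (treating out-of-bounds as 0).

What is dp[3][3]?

r\c   0   1   2   3   4   5   6
  0   1   1   1   0   0   0   0
  1   1   2   3   3   3   3   3
  2   0   2   0   3   6   9  12
  3   0   0   0   3   0   9  21
  4   0   0   0   3   3  12  33
  5   0   0   0   3   0   0  33
  6   0   0   0   3   3   3  36

3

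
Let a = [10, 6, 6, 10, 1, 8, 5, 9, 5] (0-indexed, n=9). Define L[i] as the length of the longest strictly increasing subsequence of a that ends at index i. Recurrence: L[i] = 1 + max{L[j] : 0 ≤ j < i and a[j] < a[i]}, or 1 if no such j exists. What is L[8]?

2

   i    0    1    2    3    4    5    6    7    8
a[i]   10    6    6   10    1    8    5    9    5
L[i]    1    1    1    2    1    2    2    3    2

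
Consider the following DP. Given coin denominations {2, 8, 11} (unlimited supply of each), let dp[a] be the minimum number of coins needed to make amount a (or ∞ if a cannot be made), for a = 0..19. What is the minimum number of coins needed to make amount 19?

2

 a  0  1  2  3  4  5  6  7  8  9 10 11 12 13 14 15 16 17 18 19
dp  0  -  1  -  2  -  3  -  1  -  2  1  3  2  4  3  2  4  3  2
(- denotes ∞ / unreachable)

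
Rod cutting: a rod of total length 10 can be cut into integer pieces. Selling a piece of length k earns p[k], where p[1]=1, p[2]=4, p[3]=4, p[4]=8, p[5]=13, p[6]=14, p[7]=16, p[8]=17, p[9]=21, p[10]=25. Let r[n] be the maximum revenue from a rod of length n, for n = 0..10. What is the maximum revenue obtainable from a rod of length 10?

26

   n    0    1    2    3    4    5    6    7    8    9   10
r[n]    0    1    4    5    8   13   14   17   18   21   26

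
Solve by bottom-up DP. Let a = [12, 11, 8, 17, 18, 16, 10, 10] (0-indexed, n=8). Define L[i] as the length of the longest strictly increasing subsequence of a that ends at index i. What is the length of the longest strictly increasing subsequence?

3

   i    0    1    2    3    4    5    6    7
a[i]   12   11    8   17   18   16   10   10
L[i]    1    1    1    2    3    2    2    2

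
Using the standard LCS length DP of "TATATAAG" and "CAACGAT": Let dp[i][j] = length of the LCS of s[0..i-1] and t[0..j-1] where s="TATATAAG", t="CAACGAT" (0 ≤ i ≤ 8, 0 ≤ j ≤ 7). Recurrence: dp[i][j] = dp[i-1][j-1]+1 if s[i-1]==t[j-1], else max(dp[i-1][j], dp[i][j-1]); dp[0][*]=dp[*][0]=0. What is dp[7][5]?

   ''  C  A  A  C  G  A  T
''  0  0  0  0  0  0  0  0
 T  0  0  0  0  0  0  0  1
 A  0  0  1  1  1  1  1  1
 T  0  0  1  1  1  1  1  2
 A  0  0  1  2  2  2  2  2
 T  0  0  1  2  2  2  2  3
 A  0  0  1  2  2  2  3  3
 A  0  0  1  2  2  2  3  3
 G  0  0  1  2  2  3  3  3

2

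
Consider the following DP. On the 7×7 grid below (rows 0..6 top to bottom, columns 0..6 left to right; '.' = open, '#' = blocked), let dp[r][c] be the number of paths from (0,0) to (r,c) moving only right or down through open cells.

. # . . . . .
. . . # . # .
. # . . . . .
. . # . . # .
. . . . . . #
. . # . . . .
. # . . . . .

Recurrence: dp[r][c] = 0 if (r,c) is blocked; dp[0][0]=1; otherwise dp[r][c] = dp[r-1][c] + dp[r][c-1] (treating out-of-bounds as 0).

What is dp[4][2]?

2

r\c   0   1   2   3   4   5   6
  0   1   0   0   0   0   0   0
  1   1   1   1   0   0   0   0
  2   1   0   1   1   1   1   1
  3   1   1   0   1   2   0   1
  4   1   2   2   3   5   5   0
  5   1   3   0   3   8  13  13
  6   1   0   0   3  11  24  37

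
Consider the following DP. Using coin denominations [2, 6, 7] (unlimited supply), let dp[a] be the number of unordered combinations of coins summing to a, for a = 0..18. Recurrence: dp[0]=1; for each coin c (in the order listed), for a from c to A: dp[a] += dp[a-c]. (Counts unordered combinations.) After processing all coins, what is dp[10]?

2

after  coin     0     1     2     3     4     5     6     7     8     9    10    11    12    13    14    15    16    17    18
          2     1     0     1     0     1     0     1     0     1     0     1     0     1     0     1     0     1     0     1
          6     1     0     1     0     1     0     2     0     2     0     2     0     3     0     3     0     3     0     4
          7     1     0     1     0     1     0     2     1     2     1     2     1     3     2     4     2     4     2     5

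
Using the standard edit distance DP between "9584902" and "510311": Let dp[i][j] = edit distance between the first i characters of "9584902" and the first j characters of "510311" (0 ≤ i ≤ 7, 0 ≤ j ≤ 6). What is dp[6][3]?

   ''  5  1  0  3  1  1
''  0  1  2  3  4  5  6
 9  1  1  2  3  4  5  6
 5  2  1  2  3  4  5  6
 8  3  2  2  3  4  5  6
 4  4  3  3  3  4  5  6
 9  5  4  4  4  4  5  6
 0  6  5  5  4  5  5  6
 2  7  6  6  5  5  6  6

4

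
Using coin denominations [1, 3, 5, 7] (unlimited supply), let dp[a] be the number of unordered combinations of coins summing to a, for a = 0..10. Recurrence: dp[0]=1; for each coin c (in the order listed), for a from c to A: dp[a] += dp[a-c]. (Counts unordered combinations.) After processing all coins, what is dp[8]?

after  coin     0     1     2     3     4     5     6     7     8     9    10
          1     1     1     1     1     1     1     1     1     1     1     1
          3     1     1     1     2     2     2     3     3     3     4     4
          5     1     1     1     2     2     3     4     4     5     6     7
          7     1     1     1     2     2     3     4     5     6     7     9

6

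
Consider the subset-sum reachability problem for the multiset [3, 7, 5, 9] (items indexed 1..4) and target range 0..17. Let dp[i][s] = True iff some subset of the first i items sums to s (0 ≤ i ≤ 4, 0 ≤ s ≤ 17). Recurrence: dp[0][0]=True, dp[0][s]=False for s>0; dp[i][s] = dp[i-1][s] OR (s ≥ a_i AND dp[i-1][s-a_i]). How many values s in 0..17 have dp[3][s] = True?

i\s   0   1   2   3   4   5   6   7   8   9  10  11  12  13  14  15  16  17
  0   T   F   F   F   F   F   F   F   F   F   F   F   F   F   F   F   F   F
  1   T   F   F   T   F   F   F   F   F   F   F   F   F   F   F   F   F   F
  2   T   F   F   T   F   F   F   T   F   F   T   F   F   F   F   F   F   F
  3   T   F   F   T   F   T   F   T   T   F   T   F   T   F   F   T   F   F
  4   T   F   F   T   F   T   F   T   T   T   T   F   T   F   T   T   T   T

8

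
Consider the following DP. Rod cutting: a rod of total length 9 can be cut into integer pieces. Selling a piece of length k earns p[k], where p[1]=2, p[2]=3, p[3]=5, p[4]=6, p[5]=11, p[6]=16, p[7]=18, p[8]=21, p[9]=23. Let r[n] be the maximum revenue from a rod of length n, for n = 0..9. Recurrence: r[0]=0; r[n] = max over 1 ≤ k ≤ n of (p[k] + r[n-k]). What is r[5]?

11

   n    0    1    2    3    4    5    6    7    8    9
r[n]    0    2    4    6    8   11   16   18   21   23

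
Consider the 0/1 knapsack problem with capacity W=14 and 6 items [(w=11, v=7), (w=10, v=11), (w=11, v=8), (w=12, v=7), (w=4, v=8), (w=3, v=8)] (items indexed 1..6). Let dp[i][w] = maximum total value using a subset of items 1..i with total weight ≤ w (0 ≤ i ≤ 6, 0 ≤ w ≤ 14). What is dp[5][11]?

11

i\w   0   1   2   3   4   5   6   7   8   9  10  11  12  13  14
  0   0   0   0   0   0   0   0   0   0   0   0   0   0   0   0
  1   0   0   0   0   0   0   0   0   0   0   0   7   7   7   7
  2   0   0   0   0   0   0   0   0   0   0  11  11  11  11  11
  3   0   0   0   0   0   0   0   0   0   0  11  11  11  11  11
  4   0   0   0   0   0   0   0   0   0   0  11  11  11  11  11
  5   0   0   0   0   8   8   8   8   8   8  11  11  11  11  19
  6   0   0   0   8   8   8   8  16  16  16  16  16  16  19  19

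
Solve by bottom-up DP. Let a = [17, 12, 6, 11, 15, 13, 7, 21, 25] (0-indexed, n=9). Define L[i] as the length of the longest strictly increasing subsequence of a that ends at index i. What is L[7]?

4

   i    0    1    2    3    4    5    6    7    8
a[i]   17   12    6   11   15   13    7   21   25
L[i]    1    1    1    2    3    3    2    4    5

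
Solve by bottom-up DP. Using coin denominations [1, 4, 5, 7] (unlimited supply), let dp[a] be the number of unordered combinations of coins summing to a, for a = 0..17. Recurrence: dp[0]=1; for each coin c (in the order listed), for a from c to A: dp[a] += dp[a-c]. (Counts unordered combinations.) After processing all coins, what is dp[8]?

after  coin     0     1     2     3     4     5     6     7     8     9    10    11    12    13    14    15    16    17
          1     1     1     1     1     1     1     1     1     1     1     1     1     1     1     1     1     1     1
          4     1     1     1     1     2     2     2     2     3     3     3     3     4     4     4     4     5     5
          5     1     1     1     1     2     3     3     3     4     5     6     6     7     8     9    10    11    12
          7     1     1     1     1     2     3     3     4     5     6     7     8    10    11    13    15    17    19

5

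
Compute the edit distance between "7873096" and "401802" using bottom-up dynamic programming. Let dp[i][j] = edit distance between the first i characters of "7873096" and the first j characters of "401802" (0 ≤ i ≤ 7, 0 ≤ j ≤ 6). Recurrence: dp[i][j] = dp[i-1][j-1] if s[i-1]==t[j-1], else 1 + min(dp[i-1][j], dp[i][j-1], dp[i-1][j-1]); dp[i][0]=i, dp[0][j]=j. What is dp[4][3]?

4

   ''  4  0  1  8  0  2
''  0  1  2  3  4  5  6
 7  1  1  2  3  4  5  6
 8  2  2  2  3  3  4  5
 7  3  3  3  3  4  4  5
 3  4  4  4  4  4  5  5
 0  5  5  4  5  5  4  5
 9  6  6  5  5  6  5  5
 6  7  7  6  6  6  6  6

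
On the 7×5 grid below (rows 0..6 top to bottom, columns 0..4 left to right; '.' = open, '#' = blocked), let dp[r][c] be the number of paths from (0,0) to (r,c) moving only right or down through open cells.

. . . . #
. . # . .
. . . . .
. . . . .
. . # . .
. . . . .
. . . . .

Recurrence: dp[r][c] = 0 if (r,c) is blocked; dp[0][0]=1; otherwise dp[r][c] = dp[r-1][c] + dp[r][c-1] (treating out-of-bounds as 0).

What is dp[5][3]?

17

r\c   0   1   2   3   4
  0   1   1   1   1   0
  1   1   2   0   1   1
  2   1   3   3   4   5
  3   1   4   7  11  16
  4   1   5   0  11  27
  5   1   6   6  17  44
  6   1   7  13  30  74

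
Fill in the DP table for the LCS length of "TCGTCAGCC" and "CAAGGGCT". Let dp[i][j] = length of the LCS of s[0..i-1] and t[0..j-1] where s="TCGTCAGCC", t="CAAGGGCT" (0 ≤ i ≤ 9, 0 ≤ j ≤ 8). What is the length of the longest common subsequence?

   ''  C  A  A  G  G  G  C  T
''  0  0  0  0  0  0  0  0  0
 T  0  0  0  0  0  0  0  0  1
 C  0  1  1  1  1  1  1  1  1
 G  0  1  1  1  2  2  2  2  2
 T  0  1  1  1  2  2  2  2  3
 C  0  1  1  1  2  2  2  3  3
 A  0  1  2  2  2  2  2  3  3
 G  0  1  2  2  3  3  3  3  3
 C  0  1  2  2  3  3  3  4  4
 C  0  1  2  2  3  3  3  4  4

4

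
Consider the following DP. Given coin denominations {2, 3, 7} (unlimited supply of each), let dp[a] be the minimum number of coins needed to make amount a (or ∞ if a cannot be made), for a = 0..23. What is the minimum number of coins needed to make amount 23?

 a  0  1  2  3  4  5  6  7  8  9 10 11 12 13 14 15 16 17 18 19 20 21 22 23
dp  0  -  1  1  2  2  2  1  3  2  2  3  3  3  2  4  3  3  4  4  4  3  5  4
(- denotes ∞ / unreachable)

4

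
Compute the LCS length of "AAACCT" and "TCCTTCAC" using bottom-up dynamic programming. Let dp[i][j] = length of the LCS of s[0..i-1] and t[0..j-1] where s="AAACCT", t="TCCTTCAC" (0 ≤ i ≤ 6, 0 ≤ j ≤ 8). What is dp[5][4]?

   ''  T  C  C  T  T  C  A  C
''  0  0  0  0  0  0  0  0  0
 A  0  0  0  0  0  0  0  1  1
 A  0  0  0  0  0  0  0  1  1
 A  0  0  0  0  0  0  0  1  1
 C  0  0  1  1  1  1  1  1  2
 C  0  0  1  2  2  2  2  2  2
 T  0  1  1  2  3  3  3  3  3

2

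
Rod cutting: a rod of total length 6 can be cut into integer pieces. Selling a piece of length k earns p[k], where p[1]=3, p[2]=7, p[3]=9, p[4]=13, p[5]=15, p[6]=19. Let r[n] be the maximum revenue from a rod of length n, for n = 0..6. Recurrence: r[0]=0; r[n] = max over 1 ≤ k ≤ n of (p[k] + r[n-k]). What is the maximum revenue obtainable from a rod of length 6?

21

   n    0    1    2    3    4    5    6
r[n]    0    3    7   10   14   17   21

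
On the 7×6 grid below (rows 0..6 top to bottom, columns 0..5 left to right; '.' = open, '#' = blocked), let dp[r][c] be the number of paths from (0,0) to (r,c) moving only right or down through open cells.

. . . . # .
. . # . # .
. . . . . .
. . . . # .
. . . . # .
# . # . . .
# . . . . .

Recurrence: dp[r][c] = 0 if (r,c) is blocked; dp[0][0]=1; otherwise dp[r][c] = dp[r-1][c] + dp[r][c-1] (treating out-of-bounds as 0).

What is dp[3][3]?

11

r\c   0   1   2   3   4   5
  0   1   1   1   1   0   0
  1   1   2   0   1   0   0
  2   1   3   3   4   4   4
  3   1   4   7  11   0   4
  4   1   5  12  23   0   4
  5   0   5   0  23  23  27
  6   0   5   5  28  51  78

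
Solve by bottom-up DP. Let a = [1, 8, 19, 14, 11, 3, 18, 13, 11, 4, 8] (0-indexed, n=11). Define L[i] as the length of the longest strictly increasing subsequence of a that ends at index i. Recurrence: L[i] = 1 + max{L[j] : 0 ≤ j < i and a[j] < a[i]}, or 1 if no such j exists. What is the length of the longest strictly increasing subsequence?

   i    0    1    2    3    4    5    6    7    8    9   10
a[i]    1    8   19   14   11    3   18   13   11    4    8
L[i]    1    2    3    3    3    2    4    4    3    3    4

4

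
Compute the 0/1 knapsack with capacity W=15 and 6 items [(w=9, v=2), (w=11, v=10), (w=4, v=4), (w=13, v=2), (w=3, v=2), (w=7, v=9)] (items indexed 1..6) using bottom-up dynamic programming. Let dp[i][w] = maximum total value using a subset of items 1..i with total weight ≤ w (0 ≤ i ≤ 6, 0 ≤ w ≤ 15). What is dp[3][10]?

i\w   0   1   2   3   4   5   6   7   8   9  10  11  12  13  14  15
  0   0   0   0   0   0   0   0   0   0   0   0   0   0   0   0   0
  1   0   0   0   0   0   0   0   0   0   2   2   2   2   2   2   2
  2   0   0   0   0   0   0   0   0   0   2   2  10  10  10  10  10
  3   0   0   0   0   4   4   4   4   4   4   4  10  10  10  10  14
  4   0   0   0   0   4   4   4   4   4   4   4  10  10  10  10  14
  5   0   0   0   2   4   4   4   6   6   6   6  10  10  10  12  14
  6   0   0   0   2   4   4   4   9   9   9  11  13  13  13  15  15

4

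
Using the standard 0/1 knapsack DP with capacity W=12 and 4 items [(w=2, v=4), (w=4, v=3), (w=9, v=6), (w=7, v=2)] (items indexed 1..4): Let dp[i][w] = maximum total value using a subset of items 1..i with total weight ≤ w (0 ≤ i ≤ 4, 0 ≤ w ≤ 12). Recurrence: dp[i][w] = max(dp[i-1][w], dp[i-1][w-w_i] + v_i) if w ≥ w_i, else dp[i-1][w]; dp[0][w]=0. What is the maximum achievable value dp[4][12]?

i\w   0   1   2   3   4   5   6   7   8   9  10  11  12
  0   0   0   0   0   0   0   0   0   0   0   0   0   0
  1   0   0   4   4   4   4   4   4   4   4   4   4   4
  2   0   0   4   4   4   4   7   7   7   7   7   7   7
  3   0   0   4   4   4   4   7   7   7   7   7  10  10
  4   0   0   4   4   4   4   7   7   7   7   7  10  10

10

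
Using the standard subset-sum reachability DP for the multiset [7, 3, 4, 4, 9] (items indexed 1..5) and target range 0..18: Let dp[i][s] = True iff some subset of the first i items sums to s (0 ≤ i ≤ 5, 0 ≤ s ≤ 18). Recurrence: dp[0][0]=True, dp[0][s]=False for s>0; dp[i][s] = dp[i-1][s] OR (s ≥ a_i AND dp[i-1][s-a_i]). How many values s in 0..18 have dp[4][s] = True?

i\s   0   1   2   3   4   5   6   7   8   9  10  11  12  13  14  15  16  17  18
  0   T   F   F   F   F   F   F   F   F   F   F   F   F   F   F   F   F   F   F
  1   T   F   F   F   F   F   F   T   F   F   F   F   F   F   F   F   F   F   F
  2   T   F   F   T   F   F   F   T   F   F   T   F   F   F   F   F   F   F   F
  3   T   F   F   T   T   F   F   T   F   F   T   T   F   F   T   F   F   F   F
  4   T   F   F   T   T   F   F   T   T   F   T   T   F   F   T   T   F   F   T
  5   T   F   F   T   T   F   F   T   T   T   T   T   T   T   T   T   T   T   T

10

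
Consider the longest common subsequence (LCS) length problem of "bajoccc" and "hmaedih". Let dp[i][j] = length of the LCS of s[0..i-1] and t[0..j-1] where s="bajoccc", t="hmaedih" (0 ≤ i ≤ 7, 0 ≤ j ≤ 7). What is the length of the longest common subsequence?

   ''  h  m  a  e  d  i  h
''  0  0  0  0  0  0  0  0
 b  0  0  0  0  0  0  0  0
 a  0  0  0  1  1  1  1  1
 j  0  0  0  1  1  1  1  1
 o  0  0  0  1  1  1  1  1
 c  0  0  0  1  1  1  1  1
 c  0  0  0  1  1  1  1  1
 c  0  0  0  1  1  1  1  1

1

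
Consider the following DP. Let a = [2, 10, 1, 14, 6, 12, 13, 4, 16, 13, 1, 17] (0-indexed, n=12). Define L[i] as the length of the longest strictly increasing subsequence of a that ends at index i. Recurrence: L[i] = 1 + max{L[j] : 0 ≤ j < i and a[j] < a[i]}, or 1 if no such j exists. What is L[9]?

4

   i    0    1    2    3    4    5    6    7    8    9   10   11
a[i]    2   10    1   14    6   12   13    4   16   13    1   17
L[i]    1    2    1    3    2    3    4    2    5    4    1    6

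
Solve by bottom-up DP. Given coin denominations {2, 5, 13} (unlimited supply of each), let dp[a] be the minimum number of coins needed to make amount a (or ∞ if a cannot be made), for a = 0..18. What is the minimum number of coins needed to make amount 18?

2

 a  0  1  2  3  4  5  6  7  8  9 10 11 12 13 14 15 16 17 18
dp  0  -  1  -  2  1  3  2  4  3  2  4  3  1  4  2  5  3  2
(- denotes ∞ / unreachable)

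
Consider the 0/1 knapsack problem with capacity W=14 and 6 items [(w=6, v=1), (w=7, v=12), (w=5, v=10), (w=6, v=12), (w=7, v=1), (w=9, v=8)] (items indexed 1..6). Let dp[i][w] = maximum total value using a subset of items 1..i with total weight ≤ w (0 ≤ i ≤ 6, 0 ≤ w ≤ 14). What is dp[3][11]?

12

i\w   0   1   2   3   4   5   6   7   8   9  10  11  12  13  14
  0   0   0   0   0   0   0   0   0   0   0   0   0   0   0   0
  1   0   0   0   0   0   0   1   1   1   1   1   1   1   1   1
  2   0   0   0   0   0   0   1  12  12  12  12  12  12  13  13
  3   0   0   0   0   0  10  10  12  12  12  12  12  22  22  22
  4   0   0   0   0   0  10  12  12  12  12  12  22  22  24  24
  5   0   0   0   0   0  10  12  12  12  12  12  22  22  24  24
  6   0   0   0   0   0  10  12  12  12  12  12  22  22  24  24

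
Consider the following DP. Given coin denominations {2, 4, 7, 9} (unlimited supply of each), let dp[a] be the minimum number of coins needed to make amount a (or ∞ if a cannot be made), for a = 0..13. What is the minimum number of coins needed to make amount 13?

 a  0  1  2  3  4  5  6  7  8  9 10 11 12 13
dp  0  -  1  -  1  -  2  1  2  1  3  2  3  2
(- denotes ∞ / unreachable)

2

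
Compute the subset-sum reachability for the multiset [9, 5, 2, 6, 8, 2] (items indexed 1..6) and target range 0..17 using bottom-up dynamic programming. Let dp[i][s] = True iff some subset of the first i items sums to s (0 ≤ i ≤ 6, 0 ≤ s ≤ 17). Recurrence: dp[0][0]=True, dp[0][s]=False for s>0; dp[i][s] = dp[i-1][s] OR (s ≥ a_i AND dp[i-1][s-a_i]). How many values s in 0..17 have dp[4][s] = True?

13

i\s   0   1   2   3   4   5   6   7   8   9  10  11  12  13  14  15  16  17
  0   T   F   F   F   F   F   F   F   F   F   F   F   F   F   F   F   F   F
  1   T   F   F   F   F   F   F   F   F   T   F   F   F   F   F   F   F   F
  2   T   F   F   F   F   T   F   F   F   T   F   F   F   F   T   F   F   F
  3   T   F   T   F   F   T   F   T   F   T   F   T   F   F   T   F   T   F
  4   T   F   T   F   F   T   T   T   T   T   F   T   F   T   T   T   T   T
  5   T   F   T   F   F   T   T   T   T   T   T   T   F   T   T   T   T   T
  6   T   F   T   F   T   T   T   T   T   T   T   T   T   T   T   T   T   T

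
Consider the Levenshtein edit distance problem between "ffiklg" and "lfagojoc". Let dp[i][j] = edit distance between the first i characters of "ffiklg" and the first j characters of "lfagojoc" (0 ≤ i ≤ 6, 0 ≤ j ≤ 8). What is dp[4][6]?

5

   ''  l  f  a  g  o  j  o  c
''  0  1  2  3  4  5  6  7  8
 f  1  1  1  2  3  4  5  6  7
 f  2  2  1  2  3  4  5  6  7
 i  3  3  2  2  3  4  5  6  7
 k  4  4  3  3  3  4  5  6  7
 l  5  4  4  4  4  4  5  6  7
 g  6  5  5  5  4  5  5  6  7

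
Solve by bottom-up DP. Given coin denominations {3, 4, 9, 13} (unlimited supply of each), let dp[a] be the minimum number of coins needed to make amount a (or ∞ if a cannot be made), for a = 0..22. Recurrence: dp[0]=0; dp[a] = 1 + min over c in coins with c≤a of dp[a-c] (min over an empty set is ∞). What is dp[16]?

2

 a  0  1  2  3  4  5  6  7  8  9 10 11 12 13 14 15 16 17 18 19 20 21 22
dp  0  -  -  1  1  -  2  2  2  1  3  3  2  1  4  3  2  2  2  3  3  3  2
(- denotes ∞ / unreachable)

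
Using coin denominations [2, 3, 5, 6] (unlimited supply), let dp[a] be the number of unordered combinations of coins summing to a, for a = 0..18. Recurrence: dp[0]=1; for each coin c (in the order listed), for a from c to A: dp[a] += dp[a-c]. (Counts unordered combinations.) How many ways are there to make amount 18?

17

after  coin     0     1     2     3     4     5     6     7     8     9    10    11    12    13    14    15    16    17    18
          2     1     0     1     0     1     0     1     0     1     0     1     0     1     0     1     0     1     0     1
          3     1     0     1     1     1     1     2     1     2     2     2     2     3     2     3     3     3     3     4
          5     1     0     1     1     1     2     2     2     3     3     4     4     5     5     6     7     7     8     9
          6     1     0     1     1     1     2     3     2     4     4     5     6     8     7    10    11    12    14    17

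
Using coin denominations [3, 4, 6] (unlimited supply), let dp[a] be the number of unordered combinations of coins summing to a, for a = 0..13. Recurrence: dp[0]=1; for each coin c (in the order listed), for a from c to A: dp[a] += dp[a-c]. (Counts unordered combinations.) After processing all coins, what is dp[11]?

1

after  coin     0     1     2     3     4     5     6     7     8     9    10    11    12    13
          3     1     0     0     1     0     0     1     0     0     1     0     0     1     0
          4     1     0     0     1     1     0     1     1     1     1     1     1     2     1
          6     1     0     0     1     1     0     2     1     1     2     2     1     4     2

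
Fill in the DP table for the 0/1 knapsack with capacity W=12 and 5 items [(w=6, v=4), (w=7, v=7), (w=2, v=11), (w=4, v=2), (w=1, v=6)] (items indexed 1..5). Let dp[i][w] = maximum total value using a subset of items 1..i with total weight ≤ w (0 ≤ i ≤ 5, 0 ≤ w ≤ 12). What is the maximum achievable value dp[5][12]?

24

i\w   0   1   2   3   4   5   6   7   8   9  10  11  12
  0   0   0   0   0   0   0   0   0   0   0   0   0   0
  1   0   0   0   0   0   0   4   4   4   4   4   4   4
  2   0   0   0   0   0   0   4   7   7   7   7   7   7
  3   0   0  11  11  11  11  11  11  15  18  18  18  18
  4   0   0  11  11  11  11  13  13  15  18  18  18  18
  5   0   6  11  17  17  17  17  19  19  21  24  24  24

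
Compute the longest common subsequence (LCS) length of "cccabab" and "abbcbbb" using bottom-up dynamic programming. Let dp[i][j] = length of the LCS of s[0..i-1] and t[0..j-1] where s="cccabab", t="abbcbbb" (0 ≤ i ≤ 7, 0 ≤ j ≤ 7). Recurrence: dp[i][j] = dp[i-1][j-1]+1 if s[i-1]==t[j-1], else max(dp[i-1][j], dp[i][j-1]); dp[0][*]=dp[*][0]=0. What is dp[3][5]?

1

   ''  a  b  b  c  b  b  b
''  0  0  0  0  0  0  0  0
 c  0  0  0  0  1  1  1  1
 c  0  0  0  0  1  1  1  1
 c  0  0  0  0  1  1  1  1
 a  0  1  1  1  1  1  1  1
 b  0  1  2  2  2  2  2  2
 a  0  1  2  2  2  2  2  2
 b  0  1  2  3  3  3  3  3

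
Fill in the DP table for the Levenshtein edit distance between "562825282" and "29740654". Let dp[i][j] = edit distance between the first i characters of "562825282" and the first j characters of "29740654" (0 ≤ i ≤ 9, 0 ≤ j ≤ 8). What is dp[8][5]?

   ''  2  9  7  4  0  6  5  4
''  0  1  2  3  4  5  6  7  8
 5  1  1  2  3  4  5  6  6  7
 6  2  2  2  3  4  5  5  6  7
 2  3  2  3  3  4  5  6  6  7
 8  4  3  3  4  4  5  6  7  7
 2  5  4  4  4  5  5  6  7  8
 5  6  5  5  5  5  6  6  6  7
 2  7  6  6  6  6  6  7  7  7
 8  8  7  7  7  7  7  7  8  8
 2  9  8  8  8  8  8  8  8  9

7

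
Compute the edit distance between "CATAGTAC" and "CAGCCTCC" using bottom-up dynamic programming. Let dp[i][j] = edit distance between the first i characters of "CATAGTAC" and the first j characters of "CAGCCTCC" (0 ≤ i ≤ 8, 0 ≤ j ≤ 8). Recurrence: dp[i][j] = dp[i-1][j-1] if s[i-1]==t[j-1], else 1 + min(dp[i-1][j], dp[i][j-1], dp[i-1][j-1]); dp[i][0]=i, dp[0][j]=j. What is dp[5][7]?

   ''  C  A  G  C  C  T  C  C
''  0  1  2  3  4  5  6  7  8
 C  1  0  1  2  3  4  5  6  7
 A  2  1  0  1  2  3  4  5  6
 T  3  2  1  1  2  3  3  4  5
 A  4  3  2  2  2  3  4  4  5
 G  5  4  3  2  3  3  4  5  5
 T  6  5  4  3  3  4  3  4  5
 A  7  6  5  4  4  4  4  4  5
 C  8  7  6  5  4  4  5  4  4

5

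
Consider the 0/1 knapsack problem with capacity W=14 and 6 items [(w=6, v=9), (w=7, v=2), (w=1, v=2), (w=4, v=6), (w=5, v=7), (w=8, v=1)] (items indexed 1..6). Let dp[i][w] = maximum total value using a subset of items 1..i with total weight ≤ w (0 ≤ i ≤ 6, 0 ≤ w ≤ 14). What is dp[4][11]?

17

i\w   0   1   2   3   4   5   6   7   8   9  10  11  12  13  14
  0   0   0   0   0   0   0   0   0   0   0   0   0   0   0   0
  1   0   0   0   0   0   0   9   9   9   9   9   9   9   9   9
  2   0   0   0   0   0   0   9   9   9   9   9   9   9  11  11
  3   0   2   2   2   2   2   9  11  11  11  11  11  11  11  13
  4   0   2   2   2   6   8   9  11  11  11  15  17  17  17  17
  5   0   2   2   2   6   8   9  11  11  13  15  17  18  18  18
  6   0   2   2   2   6   8   9  11  11  13  15  17  18  18  18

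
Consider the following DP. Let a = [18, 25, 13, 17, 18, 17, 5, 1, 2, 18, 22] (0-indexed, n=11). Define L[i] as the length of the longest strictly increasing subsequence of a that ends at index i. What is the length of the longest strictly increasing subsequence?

4

   i    0    1    2    3    4    5    6    7    8    9   10
a[i]   18   25   13   17   18   17    5    1    2   18   22
L[i]    1    2    1    2    3    2    1    1    2    3    4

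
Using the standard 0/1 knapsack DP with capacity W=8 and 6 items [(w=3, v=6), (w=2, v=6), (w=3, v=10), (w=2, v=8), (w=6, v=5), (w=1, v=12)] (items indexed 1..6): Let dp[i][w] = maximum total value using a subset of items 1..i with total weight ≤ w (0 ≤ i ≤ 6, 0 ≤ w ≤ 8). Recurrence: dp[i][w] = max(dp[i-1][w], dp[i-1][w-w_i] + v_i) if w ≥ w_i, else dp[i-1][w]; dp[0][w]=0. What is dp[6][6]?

30

i\w   0   1   2   3   4   5   6   7   8
  0   0   0   0   0   0   0   0   0   0
  1   0   0   0   6   6   6   6   6   6
  2   0   0   6   6   6  12  12  12  12
  3   0   0   6  10  10  16  16  16  22
  4   0   0   8  10  14  18  18  24  24
  5   0   0   8  10  14  18  18  24  24
  6   0  12  12  20  22  26  30  30  36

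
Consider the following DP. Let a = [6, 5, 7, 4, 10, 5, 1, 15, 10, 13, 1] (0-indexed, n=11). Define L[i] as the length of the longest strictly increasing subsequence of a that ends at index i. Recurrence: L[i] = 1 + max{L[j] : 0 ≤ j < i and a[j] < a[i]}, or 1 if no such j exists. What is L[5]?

   i    0    1    2    3    4    5    6    7    8    9   10
a[i]    6    5    7    4   10    5    1   15   10   13    1
L[i]    1    1    2    1    3    2    1    4    3    4    1

2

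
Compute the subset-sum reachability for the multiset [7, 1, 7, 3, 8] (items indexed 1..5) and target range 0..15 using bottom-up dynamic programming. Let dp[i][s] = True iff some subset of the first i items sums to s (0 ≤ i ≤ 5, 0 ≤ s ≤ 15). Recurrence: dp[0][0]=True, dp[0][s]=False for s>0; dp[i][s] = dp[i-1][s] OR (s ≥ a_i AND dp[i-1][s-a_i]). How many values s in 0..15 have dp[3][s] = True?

6

i\s   0   1   2   3   4   5   6   7   8   9  10  11  12  13  14  15
  0   T   F   F   F   F   F   F   F   F   F   F   F   F   F   F   F
  1   T   F   F   F   F   F   F   T   F   F   F   F   F   F   F   F
  2   T   T   F   F   F   F   F   T   T   F   F   F   F   F   F   F
  3   T   T   F   F   F   F   F   T   T   F   F   F   F   F   T   T
  4   T   T   F   T   T   F   F   T   T   F   T   T   F   F   T   T
  5   T   T   F   T   T   F   F   T   T   T   T   T   T   F   T   T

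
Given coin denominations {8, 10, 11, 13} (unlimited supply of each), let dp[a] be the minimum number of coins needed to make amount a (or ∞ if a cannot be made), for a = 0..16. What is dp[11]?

1

 a  0  1  2  3  4  5  6  7  8  9 10 11 12 13 14 15 16
dp  0  -  -  -  -  -  -  -  1  -  1  1  -  1  -  -  2
(- denotes ∞ / unreachable)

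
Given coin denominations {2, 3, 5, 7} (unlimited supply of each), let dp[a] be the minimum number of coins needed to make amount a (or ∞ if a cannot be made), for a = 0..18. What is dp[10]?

2

 a  0  1  2  3  4  5  6  7  8  9 10 11 12 13 14 15 16 17 18
dp  0  -  1  1  2  1  2  1  2  2  2  3  2  3  2  3  3  3  4
(- denotes ∞ / unreachable)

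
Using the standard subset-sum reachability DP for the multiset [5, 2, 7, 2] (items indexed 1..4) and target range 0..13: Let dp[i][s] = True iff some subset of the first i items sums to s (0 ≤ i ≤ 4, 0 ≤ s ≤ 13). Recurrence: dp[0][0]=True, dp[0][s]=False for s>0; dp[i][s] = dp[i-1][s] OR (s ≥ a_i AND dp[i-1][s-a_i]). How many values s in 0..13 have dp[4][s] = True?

8

i\s   0   1   2   3   4   5   6   7   8   9  10  11  12  13
  0   T   F   F   F   F   F   F   F   F   F   F   F   F   F
  1   T   F   F   F   F   T   F   F   F   F   F   F   F   F
  2   T   F   T   F   F   T   F   T   F   F   F   F   F   F
  3   T   F   T   F   F   T   F   T   F   T   F   F   T   F
  4   T   F   T   F   T   T   F   T   F   T   F   T   T   F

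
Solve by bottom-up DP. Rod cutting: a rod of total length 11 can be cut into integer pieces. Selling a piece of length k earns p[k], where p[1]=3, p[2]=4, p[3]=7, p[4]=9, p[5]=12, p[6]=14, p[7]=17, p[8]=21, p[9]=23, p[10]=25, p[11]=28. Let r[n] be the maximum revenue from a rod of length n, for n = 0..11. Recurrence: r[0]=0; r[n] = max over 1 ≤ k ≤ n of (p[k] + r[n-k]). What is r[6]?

   n    0    1    2    3    4    5    6    7    8    9   10   11
r[n]    0    3    6    9   12   15   18   21   24   27   30   33

18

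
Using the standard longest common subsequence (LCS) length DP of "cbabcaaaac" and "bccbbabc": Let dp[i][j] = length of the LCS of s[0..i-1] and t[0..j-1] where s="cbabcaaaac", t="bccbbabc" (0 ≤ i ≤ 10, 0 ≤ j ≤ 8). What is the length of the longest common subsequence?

   ''  b  c  c  b  b  a  b  c
''  0  0  0  0  0  0  0  0  0
 c  0  0  1  1  1  1  1  1  1
 b  0  1  1  1  2  2  2  2  2
 a  0  1  1  1  2  2  3  3  3
 b  0  1  1  1  2  3  3  4  4
 c  0  1  2  2  2  3  3  4  5
 a  0  1  2  2  2  3  4  4  5
 a  0  1  2  2  2  3  4  4  5
 a  0  1  2  2  2  3  4  4  5
 a  0  1  2  2  2  3  4  4  5
 c  0  1  2  3  3  3  4  4  5

5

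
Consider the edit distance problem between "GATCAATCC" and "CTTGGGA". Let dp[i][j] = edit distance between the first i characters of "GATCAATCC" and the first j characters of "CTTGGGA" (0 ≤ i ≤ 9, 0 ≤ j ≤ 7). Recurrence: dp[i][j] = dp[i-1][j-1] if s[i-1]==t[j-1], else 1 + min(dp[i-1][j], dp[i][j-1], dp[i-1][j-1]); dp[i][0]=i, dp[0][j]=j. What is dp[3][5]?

4

   ''  C  T  T  G  G  G  A
''  0  1  2  3  4  5  6  7
 G  1  1  2  3  3  4  5  6
 A  2  2  2  3  4  4  5  5
 T  3  3  2  2  3  4  5  6
 C  4  3  3  3  3  4  5  6
 A  5  4  4  4  4  4  5  5
 A  6  5  5  5  5  5  5  5
 T  7  6  5  5  6  6  6  6
 C  8  7  6  6  6  7  7  7
 C  9  8  7  7  7  7  8  8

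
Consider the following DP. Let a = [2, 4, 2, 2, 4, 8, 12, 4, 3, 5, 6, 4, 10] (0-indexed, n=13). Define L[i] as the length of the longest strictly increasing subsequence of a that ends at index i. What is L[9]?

3

   i    0    1    2    3    4    5    6    7    8    9   10   11   12
a[i]    2    4    2    2    4    8   12    4    3    5    6    4   10
L[i]    1    2    1    1    2    3    4    2    2    3    4    3    5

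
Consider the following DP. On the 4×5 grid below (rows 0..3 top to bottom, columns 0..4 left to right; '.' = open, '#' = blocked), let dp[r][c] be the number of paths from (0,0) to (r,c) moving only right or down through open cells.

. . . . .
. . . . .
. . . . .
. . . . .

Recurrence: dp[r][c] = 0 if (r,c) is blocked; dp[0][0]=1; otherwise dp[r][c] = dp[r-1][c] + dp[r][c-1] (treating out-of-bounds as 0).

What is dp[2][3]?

10

r\c   0   1   2   3   4
  0   1   1   1   1   1
  1   1   2   3   4   5
  2   1   3   6  10  15
  3   1   4  10  20  35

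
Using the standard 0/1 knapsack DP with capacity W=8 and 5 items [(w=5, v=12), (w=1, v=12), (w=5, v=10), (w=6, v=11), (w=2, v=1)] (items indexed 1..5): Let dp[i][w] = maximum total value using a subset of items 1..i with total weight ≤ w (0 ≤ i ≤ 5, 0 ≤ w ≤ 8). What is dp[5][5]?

i\w   0   1   2   3   4   5   6   7   8
  0   0   0   0   0   0   0   0   0   0
  1   0   0   0   0   0  12  12  12  12
  2   0  12  12  12  12  12  24  24  24
  3   0  12  12  12  12  12  24  24  24
  4   0  12  12  12  12  12  24  24  24
  5   0  12  12  13  13  13  24  24  25

13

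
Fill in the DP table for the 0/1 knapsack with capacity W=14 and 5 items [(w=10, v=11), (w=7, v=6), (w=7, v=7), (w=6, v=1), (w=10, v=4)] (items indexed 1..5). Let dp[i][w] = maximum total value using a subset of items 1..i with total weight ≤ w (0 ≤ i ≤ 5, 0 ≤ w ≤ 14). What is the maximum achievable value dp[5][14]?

13

i\w   0   1   2   3   4   5   6   7   8   9  10  11  12  13  14
  0   0   0   0   0   0   0   0   0   0   0   0   0   0   0   0
  1   0   0   0   0   0   0   0   0   0   0  11  11  11  11  11
  2   0   0   0   0   0   0   0   6   6   6  11  11  11  11  11
  3   0   0   0   0   0   0   0   7   7   7  11  11  11  11  13
  4   0   0   0   0   0   0   1   7   7   7  11  11  11  11  13
  5   0   0   0   0   0   0   1   7   7   7  11  11  11  11  13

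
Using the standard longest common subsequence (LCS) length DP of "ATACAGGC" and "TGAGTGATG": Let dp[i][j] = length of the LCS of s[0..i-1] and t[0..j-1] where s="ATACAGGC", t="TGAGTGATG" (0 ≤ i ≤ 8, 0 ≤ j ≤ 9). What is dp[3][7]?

   ''  T  G  A  G  T  G  A  T  G
''  0  0  0  0  0  0  0  0  0  0
 A  0  0  0  1  1  1  1  1  1  1
 T  0  1  1  1  1  2  2  2  2  2
 A  0  1  1  2  2  2  2  3  3  3
 C  0  1  1  2  2  2  2  3  3  3
 A  0  1  1  2  2  2  2  3  3  3
 G  0  1  2  2  3  3  3  3  3  4
 G  0  1  2  2  3  3  4  4  4  4
 C  0  1  2  2  3  3  4  4  4  4

3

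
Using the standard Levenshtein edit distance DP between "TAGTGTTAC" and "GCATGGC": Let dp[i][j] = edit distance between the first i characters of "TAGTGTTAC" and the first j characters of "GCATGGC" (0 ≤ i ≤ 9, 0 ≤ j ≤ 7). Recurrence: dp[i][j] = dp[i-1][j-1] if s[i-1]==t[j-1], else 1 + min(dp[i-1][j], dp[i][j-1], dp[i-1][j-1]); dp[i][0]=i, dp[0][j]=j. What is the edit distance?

   ''  G  C  A  T  G  G  C
''  0  1  2  3  4  5  6  7
 T  1  1  2  3  3  4  5  6
 A  2  2  2  2  3  4  5  6
 G  3  2  3  3  3  3  4  5
 T  4  3  3  4  3  4  4  5
 G  5  4  4  4  4  3  4  5
 T  6  5  5  5  4  4  4  5
 T  7  6  6  6  5  5  5  5
 A  8  7  7  6  6  6  6  6
 C  9  8  7  7  7  7  7  6

6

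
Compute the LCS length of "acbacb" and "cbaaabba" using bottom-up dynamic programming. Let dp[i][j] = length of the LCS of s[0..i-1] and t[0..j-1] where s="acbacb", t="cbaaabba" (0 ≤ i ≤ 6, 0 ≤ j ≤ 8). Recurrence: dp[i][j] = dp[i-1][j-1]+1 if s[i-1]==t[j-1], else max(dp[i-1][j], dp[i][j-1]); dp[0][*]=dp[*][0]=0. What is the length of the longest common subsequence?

   ''  c  b  a  a  a  b  b  a
''  0  0  0  0  0  0  0  0  0
 a  0  0  0  1  1  1  1  1  1
 c  0  1  1  1  1  1  1  1  1
 b  0  1  2  2  2  2  2  2  2
 a  0  1  2  3  3  3  3  3  3
 c  0  1  2  3  3  3  3  3  3
 b  0  1  2  3  3  3  4  4  4

4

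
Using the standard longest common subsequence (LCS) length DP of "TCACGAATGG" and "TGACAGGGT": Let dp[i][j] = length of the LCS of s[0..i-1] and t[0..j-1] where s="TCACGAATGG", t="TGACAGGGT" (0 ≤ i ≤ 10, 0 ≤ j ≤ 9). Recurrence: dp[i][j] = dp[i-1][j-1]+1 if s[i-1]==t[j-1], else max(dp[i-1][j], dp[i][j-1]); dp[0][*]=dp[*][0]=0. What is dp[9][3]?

   ''  T  G  A  C  A  G  G  G  T
''  0  0  0  0  0  0  0  0  0  0
 T  0  1  1  1  1  1  1  1  1  1
 C  0  1  1  1  2  2  2  2  2  2
 A  0  1  1  2  2  3  3  3  3  3
 C  0  1  1  2  3  3  3  3  3  3
 G  0  1  2  2  3  3  4  4  4  4
 A  0  1  2  3  3  4  4  4  4  4
 A  0  1  2  3  3  4  4  4  4  4
 T  0  1  2  3  3  4  4  4  4  5
 G  0  1  2  3  3  4  5  5  5  5
 G  0  1  2  3  3  4  5  6  6  6

3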